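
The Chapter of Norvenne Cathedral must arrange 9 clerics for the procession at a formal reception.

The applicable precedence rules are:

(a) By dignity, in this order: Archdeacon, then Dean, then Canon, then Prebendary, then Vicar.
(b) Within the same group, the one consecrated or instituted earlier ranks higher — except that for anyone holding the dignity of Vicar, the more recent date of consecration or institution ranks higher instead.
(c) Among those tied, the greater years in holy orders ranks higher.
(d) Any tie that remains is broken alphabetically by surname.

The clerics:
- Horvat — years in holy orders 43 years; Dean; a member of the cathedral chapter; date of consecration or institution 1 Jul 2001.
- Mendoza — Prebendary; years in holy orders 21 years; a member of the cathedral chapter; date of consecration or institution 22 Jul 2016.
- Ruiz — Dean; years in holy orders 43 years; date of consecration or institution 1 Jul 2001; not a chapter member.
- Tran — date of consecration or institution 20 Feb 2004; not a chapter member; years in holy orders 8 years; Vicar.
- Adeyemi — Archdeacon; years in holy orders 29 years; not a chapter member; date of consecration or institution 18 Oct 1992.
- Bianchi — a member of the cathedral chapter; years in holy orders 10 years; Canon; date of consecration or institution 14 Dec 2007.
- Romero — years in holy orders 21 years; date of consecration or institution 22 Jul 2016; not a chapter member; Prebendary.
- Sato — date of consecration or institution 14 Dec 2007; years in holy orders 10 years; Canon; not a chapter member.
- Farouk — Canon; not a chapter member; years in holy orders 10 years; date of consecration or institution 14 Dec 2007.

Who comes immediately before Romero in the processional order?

By dignity: Adeyemi (Archdeacon); then Horvat and Ruiz (Dean); then Bianchi, Farouk and Sato (Canon); then Mendoza and Romero (Prebendary); then Tran (Vicar).
Horvat and Ruiz both have date of consecration or institution 1 Jul 2001, so the next rule applies.
Horvat and Ruiz both have years in holy orders 43 years, so the next rule applies.
Among Horvat and Ruiz, alphabetically by surname: Horvat before Ruiz.
Bianchi, Farouk and Sato all have date of consecration or institution 14 Dec 2007, so the next rule applies.
Bianchi, Farouk and Sato all have years in holy orders 10 years, so the next rule applies.
Among Bianchi, Farouk and Sato, alphabetically by surname: Bianchi before Farouk before Sato.
Mendoza and Romero both have date of consecration or institution 22 Jul 2016, so the next rule applies.
Mendoza and Romero both have years in holy orders 21 years, so the next rule applies.
Among Mendoza and Romero, alphabetically by surname: Mendoza before Romero.
Order: Adeyemi, Horvat, Ruiz, Bianchi, Farouk, Sato, Mendoza, Romero, Tran.

Mendoza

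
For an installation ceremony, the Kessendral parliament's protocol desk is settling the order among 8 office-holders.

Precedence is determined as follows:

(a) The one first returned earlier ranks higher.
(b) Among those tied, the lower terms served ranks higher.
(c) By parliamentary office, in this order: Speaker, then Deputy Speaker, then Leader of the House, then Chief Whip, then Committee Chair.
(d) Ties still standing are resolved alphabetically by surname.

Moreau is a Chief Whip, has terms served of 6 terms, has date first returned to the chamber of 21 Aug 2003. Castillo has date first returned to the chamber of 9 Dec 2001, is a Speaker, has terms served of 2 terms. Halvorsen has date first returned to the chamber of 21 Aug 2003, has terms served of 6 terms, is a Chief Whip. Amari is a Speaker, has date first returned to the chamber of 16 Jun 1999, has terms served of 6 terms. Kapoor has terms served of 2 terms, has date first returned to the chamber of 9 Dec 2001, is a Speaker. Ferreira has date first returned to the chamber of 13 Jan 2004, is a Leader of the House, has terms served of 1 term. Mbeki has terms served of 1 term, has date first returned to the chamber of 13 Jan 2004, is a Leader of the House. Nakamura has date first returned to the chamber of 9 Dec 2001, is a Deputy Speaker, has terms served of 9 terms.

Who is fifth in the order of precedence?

Halvorsen

By date first returned to the chamber (earlier first): Amari (16 Jun 1999); then Castillo, Kapoor and Nakamura (each 9 Dec 2001); then Halvorsen and Moreau (both 21 Aug 2003); then Ferreira and Mbeki (both 13 Jan 2004).
Among Castillo, Kapoor and Nakamura, by terms served (lower first): Castillo and Kapoor (2 terms) before Nakamura (9 terms).
Castillo and Kapoor are each Speaker, so the next rule applies.
Among Castillo and Kapoor, alphabetically by surname: Castillo before Kapoor.
Halvorsen and Moreau both have terms served 6 terms, so the next rule applies.
Halvorsen and Moreau are each Chief Whip, so the next rule applies.
Among Halvorsen and Moreau, alphabetically by surname: Halvorsen before Moreau.
Ferreira and Mbeki both have terms served 1 term, so the next rule applies.
Ferreira and Mbeki are each Leader of the House, so the next rule applies.
Among Ferreira and Mbeki, alphabetically by surname: Ferreira before Mbeki.
Order: Amari, Castillo, Kapoor, Nakamura, Halvorsen, Moreau, Ferreira, Mbeki.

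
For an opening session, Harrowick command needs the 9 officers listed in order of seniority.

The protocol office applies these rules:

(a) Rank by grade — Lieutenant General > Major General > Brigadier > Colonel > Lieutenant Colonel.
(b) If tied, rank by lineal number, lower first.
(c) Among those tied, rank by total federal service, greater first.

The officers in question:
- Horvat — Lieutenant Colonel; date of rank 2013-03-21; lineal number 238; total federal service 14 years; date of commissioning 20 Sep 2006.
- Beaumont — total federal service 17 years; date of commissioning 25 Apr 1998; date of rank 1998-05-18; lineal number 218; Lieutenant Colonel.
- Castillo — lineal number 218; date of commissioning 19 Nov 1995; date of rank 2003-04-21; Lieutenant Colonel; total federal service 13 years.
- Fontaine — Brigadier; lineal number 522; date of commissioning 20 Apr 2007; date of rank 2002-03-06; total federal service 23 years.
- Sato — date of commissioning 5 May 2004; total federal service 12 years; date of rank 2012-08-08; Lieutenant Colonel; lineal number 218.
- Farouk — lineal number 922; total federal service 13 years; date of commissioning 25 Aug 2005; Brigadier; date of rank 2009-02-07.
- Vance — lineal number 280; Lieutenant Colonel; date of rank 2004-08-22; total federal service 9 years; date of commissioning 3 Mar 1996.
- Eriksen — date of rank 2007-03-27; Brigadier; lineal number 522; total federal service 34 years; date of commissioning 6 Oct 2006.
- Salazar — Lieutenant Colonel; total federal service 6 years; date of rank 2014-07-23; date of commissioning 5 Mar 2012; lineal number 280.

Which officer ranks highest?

By grade: Eriksen, Fontaine and Farouk (Brigadier); then Beaumont, Castillo, Sato, Horvat, Vance and Salazar (Lieutenant Colonel).
Among Eriksen, Fontaine and Farouk, by lineal number (lower first): Eriksen and Fontaine (522) before Farouk (922).
Among Eriksen and Fontaine, by total federal service (higher first): Eriksen (34 years) before Fontaine (23 years).
Among Beaumont, Castillo, Sato, Horvat, Vance and Salazar, by lineal number (lower first): Beaumont, Castillo and Sato (218) before Horvat (238) before Vance and Salazar (280).
Among Beaumont, Castillo and Sato, by total federal service (higher first): Beaumont (17 years) before Castillo (13 years) before Sato (12 years).
Among Vance and Salazar, by total federal service (higher first): Vance (9 years) before Salazar (6 years).
Order: Eriksen, Fontaine, Farouk, Beaumont, Castillo, Sato, Horvat, Vance, Salazar.

Eriksen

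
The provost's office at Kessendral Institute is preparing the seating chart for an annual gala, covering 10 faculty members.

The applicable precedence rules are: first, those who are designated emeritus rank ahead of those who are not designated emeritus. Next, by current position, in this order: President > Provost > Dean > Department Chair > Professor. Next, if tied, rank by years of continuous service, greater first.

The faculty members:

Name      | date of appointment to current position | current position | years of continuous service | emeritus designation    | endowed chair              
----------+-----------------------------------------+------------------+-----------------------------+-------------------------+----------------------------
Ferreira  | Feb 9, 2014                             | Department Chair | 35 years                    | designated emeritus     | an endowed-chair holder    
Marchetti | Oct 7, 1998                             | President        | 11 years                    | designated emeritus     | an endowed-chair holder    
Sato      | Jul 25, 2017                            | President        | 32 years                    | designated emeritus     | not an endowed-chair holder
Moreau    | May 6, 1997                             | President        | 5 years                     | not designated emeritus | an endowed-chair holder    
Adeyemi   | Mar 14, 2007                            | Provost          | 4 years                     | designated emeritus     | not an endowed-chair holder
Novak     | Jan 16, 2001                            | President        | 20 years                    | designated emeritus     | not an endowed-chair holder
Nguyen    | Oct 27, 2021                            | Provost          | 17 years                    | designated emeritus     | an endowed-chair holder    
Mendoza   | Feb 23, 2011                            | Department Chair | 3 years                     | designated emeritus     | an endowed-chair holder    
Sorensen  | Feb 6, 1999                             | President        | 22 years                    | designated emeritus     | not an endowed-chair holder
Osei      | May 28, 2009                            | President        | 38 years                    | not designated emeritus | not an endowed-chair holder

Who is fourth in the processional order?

By the first rule: Sato, Sorensen, Novak, Marchetti, Nguyen, Adeyemi, Ferreira and Mendoza (each designated emeritus); then Osei and Moreau (both not designated emeritus).
Among Sato, Sorensen, Novak, Marchetti, Nguyen, Adeyemi, Ferreira and Mendoza, by current position: Sato, Sorensen, Novak and Marchetti (President) before Nguyen and Adeyemi (Provost) before Ferreira and Mendoza (Department Chair).
Among Sato, Sorensen, Novak and Marchetti, by years of continuous service (higher first): Sato (32 years) before Sorensen (22 years) before Novak (20 years) before Marchetti (11 years).
Among Nguyen and Adeyemi, by years of continuous service (higher first): Nguyen (17 years) before Adeyemi (4 years).
Among Ferreira and Mendoza, by years of continuous service (higher first): Ferreira (35 years) before Mendoza (3 years).
Osei and Moreau are each President, so the next rule applies.
Among Osei and Moreau, by years of continuous service (higher first): Osei (38 years) before Moreau (5 years).
Order: Sato, Sorensen, Novak, Marchetti, Nguyen, Adeyemi, Ferreira, Mendoza, Osei, Moreau.

Marchetti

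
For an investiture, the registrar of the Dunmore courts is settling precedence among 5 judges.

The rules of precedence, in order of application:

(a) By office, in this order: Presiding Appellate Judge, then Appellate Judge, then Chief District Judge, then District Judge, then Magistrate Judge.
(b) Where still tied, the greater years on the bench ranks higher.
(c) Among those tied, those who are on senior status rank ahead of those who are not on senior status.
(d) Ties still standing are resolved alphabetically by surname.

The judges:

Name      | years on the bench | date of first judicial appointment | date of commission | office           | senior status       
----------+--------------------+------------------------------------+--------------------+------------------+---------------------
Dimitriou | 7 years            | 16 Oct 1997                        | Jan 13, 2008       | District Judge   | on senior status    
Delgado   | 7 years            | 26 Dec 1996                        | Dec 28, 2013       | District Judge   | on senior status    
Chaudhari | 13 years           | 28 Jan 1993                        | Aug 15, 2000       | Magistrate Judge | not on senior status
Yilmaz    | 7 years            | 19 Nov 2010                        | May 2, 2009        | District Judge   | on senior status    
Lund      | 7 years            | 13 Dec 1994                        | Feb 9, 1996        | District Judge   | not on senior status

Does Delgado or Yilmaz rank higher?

Delgado

By office: Delgado, Dimitriou, Yilmaz and Lund (District Judge); then Chaudhari (Magistrate Judge).
Delgado, Dimitriou, Yilmaz and Lund all have years on the bench 7 years, so the next rule applies.
Among Delgado, Dimitriou, Yilmaz and Lund, on senior status before not on senior status: Delgado, Dimitriou and Yilmaz (on senior status) before Lund (not on senior status).
Among Delgado, Dimitriou and Yilmaz, alphabetically by surname: Delgado before Dimitriou before Yilmaz.
So Delgado takes precedence.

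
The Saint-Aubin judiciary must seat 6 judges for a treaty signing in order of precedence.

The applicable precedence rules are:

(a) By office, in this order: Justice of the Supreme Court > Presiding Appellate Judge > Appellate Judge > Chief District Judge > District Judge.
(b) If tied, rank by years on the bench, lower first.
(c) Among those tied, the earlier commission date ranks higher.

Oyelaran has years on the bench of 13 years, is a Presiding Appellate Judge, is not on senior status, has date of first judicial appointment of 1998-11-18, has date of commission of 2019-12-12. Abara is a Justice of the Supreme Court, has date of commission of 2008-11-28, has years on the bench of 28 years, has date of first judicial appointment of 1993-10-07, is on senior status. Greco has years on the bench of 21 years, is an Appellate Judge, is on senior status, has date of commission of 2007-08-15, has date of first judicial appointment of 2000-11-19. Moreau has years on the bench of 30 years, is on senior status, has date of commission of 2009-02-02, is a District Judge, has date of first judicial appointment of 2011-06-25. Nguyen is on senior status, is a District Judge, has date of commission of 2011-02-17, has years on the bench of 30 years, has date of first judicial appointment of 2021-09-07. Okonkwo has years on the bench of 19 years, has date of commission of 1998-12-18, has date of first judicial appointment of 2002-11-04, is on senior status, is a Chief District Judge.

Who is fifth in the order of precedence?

Moreau

By office: Abara (Justice of the Supreme Court); then Oyelaran (Presiding Appellate Judge); then Greco (Appellate Judge); then Okonkwo (Chief District Judge); then Moreau and Nguyen (District Judge).
Moreau and Nguyen both have years on the bench 30 years, so the next rule applies.
Among Moreau and Nguyen, by date of commission (earlier first): Moreau (2009-02-02) before Nguyen (2011-02-17).
Order: Abara, Oyelaran, Greco, Okonkwo, Moreau, Nguyen.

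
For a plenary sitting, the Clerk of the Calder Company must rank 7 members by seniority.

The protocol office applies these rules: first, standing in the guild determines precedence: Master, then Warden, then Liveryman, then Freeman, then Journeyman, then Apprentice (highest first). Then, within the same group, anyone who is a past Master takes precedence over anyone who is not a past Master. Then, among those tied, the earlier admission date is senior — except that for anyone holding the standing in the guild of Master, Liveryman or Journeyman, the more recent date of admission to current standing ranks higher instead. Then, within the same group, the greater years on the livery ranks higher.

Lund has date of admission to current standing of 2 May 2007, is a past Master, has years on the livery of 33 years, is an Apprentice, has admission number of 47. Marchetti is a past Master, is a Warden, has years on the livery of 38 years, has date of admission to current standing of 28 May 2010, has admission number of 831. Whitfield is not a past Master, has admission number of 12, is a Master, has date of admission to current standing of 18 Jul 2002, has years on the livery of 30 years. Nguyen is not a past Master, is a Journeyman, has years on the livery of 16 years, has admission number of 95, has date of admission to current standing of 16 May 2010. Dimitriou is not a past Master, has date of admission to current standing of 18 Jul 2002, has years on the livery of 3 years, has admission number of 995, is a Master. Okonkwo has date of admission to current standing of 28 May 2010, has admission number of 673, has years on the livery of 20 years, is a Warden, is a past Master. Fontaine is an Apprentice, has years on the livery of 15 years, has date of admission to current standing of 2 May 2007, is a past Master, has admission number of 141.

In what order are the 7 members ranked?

By standing in the guild: Whitfield and Dimitriou (Master); then Marchetti and Okonkwo (Warden); then Nguyen (Journeyman); then Lund and Fontaine (Apprentice).
Whitfield and Dimitriou are each not a past Master, so the next rule applies.
Whitfield and Dimitriou both have date of admission to current standing 18 Jul 2002, so the next rule applies.
Among Whitfield and Dimitriou, by years on the livery (higher first): Whitfield (30 years) before Dimitriou (3 years).
Marchetti and Okonkwo are each a past Master, so the next rule applies.
Marchetti and Okonkwo both have date of admission to current standing 28 May 2010, so the next rule applies.
Among Marchetti and Okonkwo, by years on the livery (higher first): Marchetti (38 years) before Okonkwo (20 years).
Lund and Fontaine are each a past Master, so the next rule applies.
Lund and Fontaine both have date of admission to current standing 2 May 2007, so the next rule applies.
Among Lund and Fontaine, by years on the livery (higher first): Lund (33 years) before Fontaine (15 years).
Full order: Whitfield, Dimitriou, Marchetti, Okonkwo, Nguyen, Lund, Fontaine.

Whitfield, Dimitriou, Marchetti, Okonkwo, Nguyen, Lund, Fontaine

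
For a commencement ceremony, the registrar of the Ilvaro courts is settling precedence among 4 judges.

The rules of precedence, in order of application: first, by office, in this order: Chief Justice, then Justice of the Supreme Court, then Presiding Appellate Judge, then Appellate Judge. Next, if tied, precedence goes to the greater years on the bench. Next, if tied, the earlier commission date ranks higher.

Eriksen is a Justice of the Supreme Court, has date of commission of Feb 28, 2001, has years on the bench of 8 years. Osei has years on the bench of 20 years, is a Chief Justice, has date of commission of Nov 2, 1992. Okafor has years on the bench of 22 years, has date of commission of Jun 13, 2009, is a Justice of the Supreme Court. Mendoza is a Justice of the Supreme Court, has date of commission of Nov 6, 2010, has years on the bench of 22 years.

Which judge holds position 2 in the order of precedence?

Okafor

By office: Osei (Chief Justice); then Okafor, Mendoza and Eriksen (Justice of the Supreme Court).
Among Okafor, Mendoza and Eriksen, by years on the bench (higher first): Okafor and Mendoza (22 years) before Eriksen (8 years).
Among Okafor and Mendoza, by date of commission (earlier first): Okafor (Jun 13, 2009) before Mendoza (Nov 6, 2010).
Order: Osei, Okafor, Mendoza, Eriksen.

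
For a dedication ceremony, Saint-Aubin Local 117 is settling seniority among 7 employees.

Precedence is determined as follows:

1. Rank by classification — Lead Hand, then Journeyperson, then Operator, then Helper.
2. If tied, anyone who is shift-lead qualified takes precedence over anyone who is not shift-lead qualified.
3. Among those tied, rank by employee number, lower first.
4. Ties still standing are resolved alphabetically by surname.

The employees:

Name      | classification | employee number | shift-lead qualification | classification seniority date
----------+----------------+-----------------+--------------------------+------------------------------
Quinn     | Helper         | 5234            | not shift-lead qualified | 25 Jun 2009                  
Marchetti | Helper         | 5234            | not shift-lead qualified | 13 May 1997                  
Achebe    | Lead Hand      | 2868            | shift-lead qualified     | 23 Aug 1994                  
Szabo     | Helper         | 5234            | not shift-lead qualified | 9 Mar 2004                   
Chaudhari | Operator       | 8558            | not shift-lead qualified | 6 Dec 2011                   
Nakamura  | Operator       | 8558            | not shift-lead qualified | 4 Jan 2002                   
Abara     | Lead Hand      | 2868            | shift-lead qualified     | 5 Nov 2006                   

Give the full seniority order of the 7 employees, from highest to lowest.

Abara, Achebe, Chaudhari, Nakamura, Marchetti, Quinn, Szabo

By classification: Abara and Achebe (Lead Hand); then Chaudhari and Nakamura (Operator); then Marchetti, Quinn and Szabo (Helper).
Abara and Achebe are each shift-lead qualified, so the next rule applies.
Abara and Achebe both have employee number 2868, so the next rule applies.
Among Abara and Achebe, alphabetically by surname: Abara before Achebe.
Chaudhari and Nakamura are each not shift-lead qualified, so the next rule applies.
Chaudhari and Nakamura both have employee number 8558, so the next rule applies.
Among Chaudhari and Nakamura, alphabetically by surname: Chaudhari before Nakamura.
Marchetti, Quinn and Szabo are each not shift-lead qualified, so the next rule applies.
Marchetti, Quinn and Szabo all have employee number 5234, so the next rule applies.
Among Marchetti, Quinn and Szabo, alphabetically by surname: Marchetti before Quinn before Szabo.
Full order: Abara, Achebe, Chaudhari, Nakamura, Marchetti, Quinn, Szabo.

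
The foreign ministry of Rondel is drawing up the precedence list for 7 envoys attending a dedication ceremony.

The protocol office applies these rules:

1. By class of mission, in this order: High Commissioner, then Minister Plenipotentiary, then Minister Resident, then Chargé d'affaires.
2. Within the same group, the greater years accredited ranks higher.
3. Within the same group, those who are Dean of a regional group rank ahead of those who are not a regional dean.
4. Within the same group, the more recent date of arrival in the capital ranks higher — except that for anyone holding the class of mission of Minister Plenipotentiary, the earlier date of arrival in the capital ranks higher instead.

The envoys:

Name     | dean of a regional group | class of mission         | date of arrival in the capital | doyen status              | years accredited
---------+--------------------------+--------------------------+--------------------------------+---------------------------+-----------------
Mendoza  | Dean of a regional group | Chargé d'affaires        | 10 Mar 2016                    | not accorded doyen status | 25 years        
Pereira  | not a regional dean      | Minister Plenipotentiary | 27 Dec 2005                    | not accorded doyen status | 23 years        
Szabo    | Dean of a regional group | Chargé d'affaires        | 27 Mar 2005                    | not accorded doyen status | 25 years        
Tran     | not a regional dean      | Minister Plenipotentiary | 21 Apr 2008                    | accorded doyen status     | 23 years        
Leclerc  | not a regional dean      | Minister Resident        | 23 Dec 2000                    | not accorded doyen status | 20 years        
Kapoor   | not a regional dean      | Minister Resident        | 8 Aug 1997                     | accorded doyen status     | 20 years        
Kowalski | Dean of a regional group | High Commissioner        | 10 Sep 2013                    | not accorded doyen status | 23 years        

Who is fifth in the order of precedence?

Kapoor

By class of mission: Kowalski (High Commissioner); then Pereira and Tran (Minister Plenipotentiary); then Leclerc and Kapoor (Minister Resident); then Mendoza and Szabo (Chargé d'affaires).
Pereira and Tran both have years accredited 23 years, so the next rule applies.
Pereira and Tran are each not a regional dean, so the next rule applies.
Among Pereira and Tran, by date of arrival in the capital (earlier first) (reversed rule for this group): Pereira (27 Dec 2005) before Tran (21 Apr 2008).
Leclerc and Kapoor both have years accredited 20 years, so the next rule applies.
Leclerc and Kapoor are each not a regional dean, so the next rule applies.
Among Leclerc and Kapoor, by date of arrival in the capital (later first): Leclerc (23 Dec 2000) before Kapoor (8 Aug 1997).
Mendoza and Szabo both have years accredited 25 years, so the next rule applies.
Mendoza and Szabo are each Dean of a regional group, so the next rule applies.
Among Mendoza and Szabo, by date of arrival in the capital (later first): Mendoza (10 Mar 2016) before Szabo (27 Mar 2005).
Order: Kowalski, Pereira, Tran, Leclerc, Kapoor, Mendoza, Szabo.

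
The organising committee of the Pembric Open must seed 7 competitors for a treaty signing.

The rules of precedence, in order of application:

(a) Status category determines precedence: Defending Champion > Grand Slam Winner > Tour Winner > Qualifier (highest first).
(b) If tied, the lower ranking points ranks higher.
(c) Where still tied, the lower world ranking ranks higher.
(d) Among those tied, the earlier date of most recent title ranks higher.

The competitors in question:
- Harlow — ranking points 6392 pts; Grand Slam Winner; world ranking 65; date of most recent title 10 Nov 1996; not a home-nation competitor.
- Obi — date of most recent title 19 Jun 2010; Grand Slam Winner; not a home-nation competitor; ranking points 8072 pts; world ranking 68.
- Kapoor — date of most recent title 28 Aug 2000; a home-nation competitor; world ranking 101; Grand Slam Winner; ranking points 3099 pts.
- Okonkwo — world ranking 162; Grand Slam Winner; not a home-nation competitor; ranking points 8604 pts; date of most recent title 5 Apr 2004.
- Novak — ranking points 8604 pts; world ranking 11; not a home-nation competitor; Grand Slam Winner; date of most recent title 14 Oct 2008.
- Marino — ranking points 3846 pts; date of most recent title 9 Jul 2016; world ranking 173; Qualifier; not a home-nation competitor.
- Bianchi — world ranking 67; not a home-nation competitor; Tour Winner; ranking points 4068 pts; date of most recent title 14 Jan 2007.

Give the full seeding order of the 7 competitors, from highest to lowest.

Kapoor, Harlow, Obi, Novak, Okonkwo, Bianchi, Marino

By status category: Kapoor, Harlow, Obi, Novak and Okonkwo (Grand Slam Winner); then Bianchi (Tour Winner); then Marino (Qualifier).
Among Kapoor, Harlow, Obi, Novak and Okonkwo, by ranking points (lower first): Kapoor (3099 pts) before Harlow (6392 pts) before Obi (8072 pts) before Novak and Okonkwo (8604 pts).
Among Novak and Okonkwo, by world ranking (lower first): Novak (11) before Okonkwo (162).
Full order: Kapoor, Harlow, Obi, Novak, Okonkwo, Bianchi, Marino.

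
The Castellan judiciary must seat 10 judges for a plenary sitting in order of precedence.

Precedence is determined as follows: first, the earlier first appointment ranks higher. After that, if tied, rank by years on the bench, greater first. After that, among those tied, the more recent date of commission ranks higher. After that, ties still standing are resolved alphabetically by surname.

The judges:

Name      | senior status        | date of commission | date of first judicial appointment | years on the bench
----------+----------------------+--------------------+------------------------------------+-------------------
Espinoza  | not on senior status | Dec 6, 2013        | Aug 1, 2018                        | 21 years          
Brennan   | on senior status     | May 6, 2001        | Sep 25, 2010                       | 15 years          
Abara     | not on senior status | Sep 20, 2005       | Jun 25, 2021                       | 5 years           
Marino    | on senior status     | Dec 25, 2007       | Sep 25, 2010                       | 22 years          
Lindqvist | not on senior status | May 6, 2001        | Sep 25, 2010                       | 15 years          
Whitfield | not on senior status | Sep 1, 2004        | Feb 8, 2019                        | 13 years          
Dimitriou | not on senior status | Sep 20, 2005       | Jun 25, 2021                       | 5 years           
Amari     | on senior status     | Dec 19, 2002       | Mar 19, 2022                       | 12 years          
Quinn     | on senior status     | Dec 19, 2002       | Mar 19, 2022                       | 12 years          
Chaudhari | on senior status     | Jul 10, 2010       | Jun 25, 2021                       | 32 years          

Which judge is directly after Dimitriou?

Amari

By date of first judicial appointment (earlier first): Marino, Brennan and Lindqvist (each Sep 25, 2010); then Espinoza (Aug 1, 2018); then Whitfield (Feb 8, 2019); then Chaudhari, Abara and Dimitriou (each Jun 25, 2021); then Amari and Quinn (both Mar 19, 2022).
Among Marino, Brennan and Lindqvist, by years on the bench (higher first): Marino (22 years) before Brennan and Lindqvist (15 years).
Brennan and Lindqvist both have date of commission May 6, 2001, so the next rule applies.
Among Brennan and Lindqvist, alphabetically by surname: Brennan before Lindqvist.
Among Chaudhari, Abara and Dimitriou, by years on the bench (higher first): Chaudhari (32 years) before Abara and Dimitriou (5 years).
Abara and Dimitriou both have date of commission Sep 20, 2005, so the next rule applies.
Among Abara and Dimitriou, alphabetically by surname: Abara before Dimitriou.
Amari and Quinn both have years on the bench 12 years, so the next rule applies.
Amari and Quinn both have date of commission Dec 19, 2002, so the next rule applies.
Among Amari and Quinn, alphabetically by surname: Amari before Quinn.
Order: Marino, Brennan, Lindqvist, Espinoza, Whitfield, Chaudhari, Abara, Dimitriou, Amari, Quinn.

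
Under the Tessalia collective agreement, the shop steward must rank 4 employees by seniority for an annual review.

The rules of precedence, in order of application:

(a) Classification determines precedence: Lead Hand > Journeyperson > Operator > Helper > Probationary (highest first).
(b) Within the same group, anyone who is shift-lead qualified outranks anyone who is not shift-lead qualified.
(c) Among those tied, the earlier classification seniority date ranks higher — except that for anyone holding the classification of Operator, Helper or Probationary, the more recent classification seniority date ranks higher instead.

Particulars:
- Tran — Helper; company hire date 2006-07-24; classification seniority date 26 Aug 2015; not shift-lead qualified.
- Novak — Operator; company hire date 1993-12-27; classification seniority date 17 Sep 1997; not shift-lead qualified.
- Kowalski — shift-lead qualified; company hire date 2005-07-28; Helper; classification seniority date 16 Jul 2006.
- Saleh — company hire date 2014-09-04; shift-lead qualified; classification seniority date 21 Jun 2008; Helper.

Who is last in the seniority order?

Tran

By classification: Novak (Operator); then Saleh, Kowalski and Tran (Helper).
Among Saleh, Kowalski and Tran, shift-lead qualified before not shift-lead qualified: Saleh and Kowalski (shift-lead qualified) before Tran (not shift-lead qualified).
Among Saleh and Kowalski, by classification seniority date (later first) (reversed rule for this group): Saleh (21 Jun 2008) before Kowalski (16 Jul 2006).
Order: Novak, Saleh, Kowalski, Tran.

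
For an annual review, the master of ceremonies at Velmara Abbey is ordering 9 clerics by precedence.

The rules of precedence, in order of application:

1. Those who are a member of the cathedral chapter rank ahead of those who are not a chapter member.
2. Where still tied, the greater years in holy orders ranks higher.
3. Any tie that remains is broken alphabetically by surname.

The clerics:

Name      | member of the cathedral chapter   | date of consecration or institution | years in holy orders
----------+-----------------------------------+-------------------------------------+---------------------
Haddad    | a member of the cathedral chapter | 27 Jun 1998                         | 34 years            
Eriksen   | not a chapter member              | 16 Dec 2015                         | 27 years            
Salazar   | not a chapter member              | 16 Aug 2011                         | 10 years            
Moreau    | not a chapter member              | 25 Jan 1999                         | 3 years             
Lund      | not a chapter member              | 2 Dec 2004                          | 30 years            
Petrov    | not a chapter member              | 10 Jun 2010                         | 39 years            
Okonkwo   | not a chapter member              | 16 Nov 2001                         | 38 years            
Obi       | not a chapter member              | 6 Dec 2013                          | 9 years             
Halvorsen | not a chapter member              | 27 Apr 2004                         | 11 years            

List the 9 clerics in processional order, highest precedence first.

By the first rule: Haddad (a member of the cathedral chapter); then Petrov, Okonkwo, Lund, Eriksen, Halvorsen, Salazar, Obi and Moreau (each not a chapter member).
Among Petrov, Okonkwo, Lund, Eriksen, Halvorsen, Salazar, Obi and Moreau, by years in holy orders (higher first): Petrov (39 years) before Okonkwo (38 years) before Lund (30 years) before Eriksen (27 years) before Halvorsen (11 years) before Salazar (10 years) before Obi (9 years) before Moreau (3 years).
Full order: Haddad, Petrov, Okonkwo, Lund, Eriksen, Halvorsen, Salazar, Obi, Moreau.

Haddad, Petrov, Okonkwo, Lund, Eriksen, Halvorsen, Salazar, Obi, Moreau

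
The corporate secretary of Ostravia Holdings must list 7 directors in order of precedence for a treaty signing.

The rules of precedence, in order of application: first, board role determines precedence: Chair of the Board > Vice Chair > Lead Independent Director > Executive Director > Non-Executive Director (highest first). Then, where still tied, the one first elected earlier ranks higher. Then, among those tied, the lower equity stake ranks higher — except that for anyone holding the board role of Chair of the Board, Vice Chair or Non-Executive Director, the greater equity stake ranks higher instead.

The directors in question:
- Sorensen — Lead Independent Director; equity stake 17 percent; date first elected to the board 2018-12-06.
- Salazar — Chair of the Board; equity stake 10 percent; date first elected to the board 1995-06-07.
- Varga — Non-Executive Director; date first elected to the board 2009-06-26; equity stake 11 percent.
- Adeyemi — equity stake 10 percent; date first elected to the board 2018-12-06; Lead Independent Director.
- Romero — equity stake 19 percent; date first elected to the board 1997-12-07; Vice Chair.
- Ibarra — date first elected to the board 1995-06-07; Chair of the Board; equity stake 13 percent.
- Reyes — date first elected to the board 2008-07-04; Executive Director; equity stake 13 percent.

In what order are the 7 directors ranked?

Ibarra, Salazar, Romero, Adeyemi, Sorensen, Reyes, Varga

By board role: Ibarra and Salazar (Chair of the Board); then Romero (Vice Chair); then Adeyemi and Sorensen (Lead Independent Director); then Reyes (Executive Director); then Varga (Non-Executive Director).
Ibarra and Salazar both have date first elected to the board 1995-06-07, so the next rule applies.
Among Ibarra and Salazar, by equity stake (higher first) (reversed rule for this group): Ibarra (13 percent) before Salazar (10 percent).
Adeyemi and Sorensen both have date first elected to the board 2018-12-06, so the next rule applies.
Among Adeyemi and Sorensen, by equity stake (lower first): Adeyemi (10 percent) before Sorensen (17 percent).
Full order: Ibarra, Salazar, Romero, Adeyemi, Sorensen, Reyes, Varga.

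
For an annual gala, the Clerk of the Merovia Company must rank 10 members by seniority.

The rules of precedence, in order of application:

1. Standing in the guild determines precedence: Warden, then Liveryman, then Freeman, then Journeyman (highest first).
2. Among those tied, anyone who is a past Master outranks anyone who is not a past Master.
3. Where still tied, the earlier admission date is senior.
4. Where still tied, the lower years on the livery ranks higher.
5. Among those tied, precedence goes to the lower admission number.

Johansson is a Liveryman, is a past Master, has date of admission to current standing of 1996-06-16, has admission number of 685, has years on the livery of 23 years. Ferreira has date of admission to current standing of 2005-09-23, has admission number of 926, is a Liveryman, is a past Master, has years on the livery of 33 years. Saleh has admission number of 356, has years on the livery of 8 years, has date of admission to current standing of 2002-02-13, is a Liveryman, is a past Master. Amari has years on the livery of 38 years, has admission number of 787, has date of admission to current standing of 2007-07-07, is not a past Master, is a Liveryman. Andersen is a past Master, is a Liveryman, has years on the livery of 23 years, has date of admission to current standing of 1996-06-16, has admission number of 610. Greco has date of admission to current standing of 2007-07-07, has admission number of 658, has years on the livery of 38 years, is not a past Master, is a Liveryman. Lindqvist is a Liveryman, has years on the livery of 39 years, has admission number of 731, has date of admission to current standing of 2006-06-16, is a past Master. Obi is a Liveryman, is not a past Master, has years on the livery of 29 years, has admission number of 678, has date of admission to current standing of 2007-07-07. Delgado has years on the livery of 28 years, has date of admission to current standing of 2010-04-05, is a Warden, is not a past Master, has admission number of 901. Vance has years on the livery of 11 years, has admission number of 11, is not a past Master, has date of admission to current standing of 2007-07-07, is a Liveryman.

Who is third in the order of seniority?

Johansson

By standing in the guild: Delgado (Warden); then Andersen, Johansson, Saleh, Ferreira, Lindqvist, Vance, Obi, Greco and Amari (Liveryman).
Among Andersen, Johansson, Saleh, Ferreira, Lindqvist, Vance, Obi, Greco and Amari, a past Master before not a past Master: Andersen, Johansson, Saleh, Ferreira and Lindqvist (a past Master) before Vance, Obi, Greco and Amari (not a past Master).
Among Andersen, Johansson, Saleh, Ferreira and Lindqvist, by date of admission to current standing (earlier first): Andersen and Johansson (1996-06-16) before Saleh (2002-02-13) before Ferreira (2005-09-23) before Lindqvist (2006-06-16).
Andersen and Johansson both have years on the livery 23 years, so the next rule applies.
Among Andersen and Johansson, by admission number (lower first): Andersen (610) before Johansson (685).
Vance, Obi, Greco and Amari all have date of admission to current standing 2007-07-07, so the next rule applies.
Among Vance, Obi, Greco and Amari, by years on the livery (lower first): Vance (11 years) before Obi (29 years) before Greco and Amari (38 years).
Among Greco and Amari, by admission number (lower first): Greco (658) before Amari (787).
Order: Delgado, Andersen, Johansson, Saleh, Ferreira, Lindqvist, Vance, Obi, Greco, Amari.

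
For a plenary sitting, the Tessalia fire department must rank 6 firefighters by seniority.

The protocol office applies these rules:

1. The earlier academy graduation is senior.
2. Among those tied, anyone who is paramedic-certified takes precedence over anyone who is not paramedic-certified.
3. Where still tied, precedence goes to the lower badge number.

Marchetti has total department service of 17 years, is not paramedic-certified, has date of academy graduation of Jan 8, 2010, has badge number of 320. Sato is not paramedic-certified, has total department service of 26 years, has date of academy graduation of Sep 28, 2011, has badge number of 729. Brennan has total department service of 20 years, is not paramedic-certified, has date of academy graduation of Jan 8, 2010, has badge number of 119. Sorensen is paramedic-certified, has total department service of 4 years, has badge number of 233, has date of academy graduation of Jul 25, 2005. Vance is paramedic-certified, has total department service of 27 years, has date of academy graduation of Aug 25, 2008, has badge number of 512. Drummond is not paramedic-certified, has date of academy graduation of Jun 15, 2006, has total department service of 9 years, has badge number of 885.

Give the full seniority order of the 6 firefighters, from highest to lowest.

By date of academy graduation (earlier first): Sorensen (Jul 25, 2005); then Drummond (Jun 15, 2006); then Vance (Aug 25, 2008); then Brennan and Marchetti (both Jan 8, 2010); then Sato (Sep 28, 2011).
Brennan and Marchetti are each not paramedic-certified, so the next rule applies.
Among Brennan and Marchetti, by badge number (lower first): Brennan (119) before Marchetti (320).
Full order: Sorensen, Drummond, Vance, Brennan, Marchetti, Sato.

Sorensen, Drummond, Vance, Brennan, Marchetti, Sato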